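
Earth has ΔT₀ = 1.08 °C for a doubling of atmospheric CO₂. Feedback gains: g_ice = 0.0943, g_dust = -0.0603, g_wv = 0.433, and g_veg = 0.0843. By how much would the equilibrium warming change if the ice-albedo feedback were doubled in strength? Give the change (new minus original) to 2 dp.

0.64 °C

Original: g = 0.5513, ΔT = 1.08/(1−0.5513) = 2.4070 °C.
With doubled ice-albedo: g' = 0.6456, ΔT' = 1.08/(1−0.6456) = 3.0474 °C.
Change = 3.0474 − 2.4070 = 0.64 °C.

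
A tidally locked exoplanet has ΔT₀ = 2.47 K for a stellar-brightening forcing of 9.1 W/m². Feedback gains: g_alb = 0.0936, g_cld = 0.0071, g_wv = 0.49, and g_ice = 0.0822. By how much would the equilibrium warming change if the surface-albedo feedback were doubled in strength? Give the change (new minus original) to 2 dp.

3.03 K

Original: g = 0.6729, ΔT = 2.47/(1−0.6729) = 7.5512 K.
With doubled surface-albedo: g' = 0.7665, ΔT' = 2.47/(1−0.7665) = 10.5782 K.
Change = 10.5782 − 7.5512 = 3.03 K.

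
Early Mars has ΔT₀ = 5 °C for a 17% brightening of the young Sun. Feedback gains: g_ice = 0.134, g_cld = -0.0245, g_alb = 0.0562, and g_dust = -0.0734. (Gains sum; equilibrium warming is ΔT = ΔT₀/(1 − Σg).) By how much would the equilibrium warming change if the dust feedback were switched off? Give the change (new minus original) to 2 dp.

0.48 °C

Original: g = 0.0923, ΔT = 5/(1−0.0923) = 5.5084 °C.
Without dust: g' = 0.1657, ΔT' = 5/(1−0.1657) = 5.9930 °C.
Change = 5.9930 − 5.5084 = 0.48 °C.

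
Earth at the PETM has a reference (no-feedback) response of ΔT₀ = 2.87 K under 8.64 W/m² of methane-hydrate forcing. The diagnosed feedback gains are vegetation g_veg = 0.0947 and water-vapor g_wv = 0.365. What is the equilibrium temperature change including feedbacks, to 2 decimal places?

5.31 K

Total gain g = 0.0947 + 0.365 = 0.4597.
Amplification A = 1/(1 − 0.4597) = 1.851.
ΔT = 2.87 × 1.851 = 5.31 K.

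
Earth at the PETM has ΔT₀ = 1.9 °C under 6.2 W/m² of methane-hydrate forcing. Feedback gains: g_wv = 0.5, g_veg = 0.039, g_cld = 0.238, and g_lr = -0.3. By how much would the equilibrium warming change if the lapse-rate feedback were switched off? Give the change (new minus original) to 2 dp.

4.89 °C

Original: g = 0.477, ΔT = 1.9/(1−0.477) = 3.6329 °C.
Without lapse-rate: g' = 0.777, ΔT' = 1.9/(1−0.777) = 8.5202 °C.
Change = 8.5202 − 3.6329 = 4.89 °C.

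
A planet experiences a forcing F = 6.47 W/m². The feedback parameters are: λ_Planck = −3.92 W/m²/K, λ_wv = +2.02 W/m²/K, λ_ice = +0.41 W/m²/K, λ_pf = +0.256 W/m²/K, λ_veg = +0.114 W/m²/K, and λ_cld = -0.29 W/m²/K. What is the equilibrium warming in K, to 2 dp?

Net feedback parameter λ = (−3.92) + (+2.02) + (+0.41) + (+0.256) + (+0.114) + (-0.29) = -1.41 W/m²/K.
ΔT = −F/λ = −6.47/(-1.41) = 4.59 K.

4.59 K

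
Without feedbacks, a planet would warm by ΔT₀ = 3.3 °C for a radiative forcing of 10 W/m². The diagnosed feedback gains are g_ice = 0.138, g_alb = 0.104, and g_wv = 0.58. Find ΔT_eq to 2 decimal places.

Total gain g = 0.138 + 0.104 + 0.58 = 0.822.
Amplification A = 1/(1 − 0.822) = 5.618.
ΔT = 3.3 × 5.618 = 18.54 °C.

18.54 °C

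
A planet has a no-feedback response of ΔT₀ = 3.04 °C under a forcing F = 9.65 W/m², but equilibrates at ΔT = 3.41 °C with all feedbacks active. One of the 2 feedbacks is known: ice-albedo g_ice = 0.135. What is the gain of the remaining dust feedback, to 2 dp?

-0.03

Amplification A = ΔT/ΔT₀ = 3.41/3.04 = 1.122.
Total gain g = 1 − 1/A = 1 − 1/1.122 = 0.1087.
The known gain is 0.135.
g_dust = 0.1087 − 0.135 = -0.03.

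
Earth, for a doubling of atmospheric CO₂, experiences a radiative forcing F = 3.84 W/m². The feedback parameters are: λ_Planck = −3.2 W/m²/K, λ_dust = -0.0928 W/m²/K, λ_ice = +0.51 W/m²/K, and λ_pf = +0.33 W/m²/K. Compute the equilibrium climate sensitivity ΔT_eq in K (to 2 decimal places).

Net feedback parameter λ = (−3.2) + (-0.0928) + (+0.51) + (+0.33) = -2.4528 W/m²/K.
ΔT = −F/λ = −3.84/(-2.4528) = 1.57 K.

1.57 K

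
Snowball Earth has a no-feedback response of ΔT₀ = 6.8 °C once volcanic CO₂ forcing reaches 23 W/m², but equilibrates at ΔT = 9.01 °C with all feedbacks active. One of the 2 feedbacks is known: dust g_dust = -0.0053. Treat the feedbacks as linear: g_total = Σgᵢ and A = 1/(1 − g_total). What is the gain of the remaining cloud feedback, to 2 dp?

Amplification A = ΔT/ΔT₀ = 9.01/6.8 = 1.325.
Total gain g = 1 − 1/A = 1 − 1/1.325 = 0.2453.
The known gain is -0.0053.
g_cld = 0.2453 + 0.0053 = 0.25.

0.25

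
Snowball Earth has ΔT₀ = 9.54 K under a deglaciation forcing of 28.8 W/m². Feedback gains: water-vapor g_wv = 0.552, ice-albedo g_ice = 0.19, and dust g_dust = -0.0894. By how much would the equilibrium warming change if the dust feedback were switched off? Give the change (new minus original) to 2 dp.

Original: g = 0.6526, ΔT = 9.54/(1−0.6526) = 27.4611 K.
Without dust: g' = 0.742, ΔT' = 9.54/(1−0.742) = 36.9767 K.
Change = 36.9767 − 27.4611 = 9.52 K.

9.52 K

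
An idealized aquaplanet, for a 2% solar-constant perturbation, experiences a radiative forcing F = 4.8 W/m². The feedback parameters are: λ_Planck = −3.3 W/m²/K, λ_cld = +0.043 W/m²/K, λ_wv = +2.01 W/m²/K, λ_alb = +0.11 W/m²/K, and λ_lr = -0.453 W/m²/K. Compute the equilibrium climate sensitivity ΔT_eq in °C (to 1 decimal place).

3.0 °C

Net feedback parameter λ = (−3.3) + (+0.043) + (+2.01) + (+0.11) + (-0.453) = -1.59 W/m²/K.
ΔT = −F/λ = −4.8/(-1.59) = 3.0 °C.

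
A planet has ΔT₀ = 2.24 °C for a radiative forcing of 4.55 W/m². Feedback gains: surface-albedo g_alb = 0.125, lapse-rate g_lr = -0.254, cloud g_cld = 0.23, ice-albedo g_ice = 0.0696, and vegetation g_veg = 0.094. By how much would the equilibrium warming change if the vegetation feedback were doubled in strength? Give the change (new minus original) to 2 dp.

0.45 °C

Original: g = 0.2646, ΔT = 2.24/(1−0.2646) = 3.0460 °C.
With doubled vegetation: g' = 0.3586, ΔT' = 2.24/(1−0.3586) = 3.4924 °C.
Change = 3.4924 − 3.0460 = 0.45 °C.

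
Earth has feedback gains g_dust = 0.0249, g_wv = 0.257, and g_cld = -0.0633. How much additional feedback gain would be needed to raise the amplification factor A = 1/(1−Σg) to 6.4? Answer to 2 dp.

Current total gain = 0.2186.
Target gain for A = 6.4: g* = 1 − 1/6.4 = 0.8438.
Additional gain needed = 0.8438 − 0.2186 = 0.63.

0.63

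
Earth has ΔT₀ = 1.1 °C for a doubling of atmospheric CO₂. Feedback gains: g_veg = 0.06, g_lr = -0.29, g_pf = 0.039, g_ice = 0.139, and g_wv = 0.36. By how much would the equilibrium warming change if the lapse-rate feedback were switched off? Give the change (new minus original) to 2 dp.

1.15 °C

Original: g = 0.308, ΔT = 1.1/(1−0.308) = 1.5896 °C.
Without lapse-rate: g' = 0.598, ΔT' = 1.1/(1−0.598) = 2.7363 °C.
Change = 2.7363 − 1.5896 = 1.15 °C.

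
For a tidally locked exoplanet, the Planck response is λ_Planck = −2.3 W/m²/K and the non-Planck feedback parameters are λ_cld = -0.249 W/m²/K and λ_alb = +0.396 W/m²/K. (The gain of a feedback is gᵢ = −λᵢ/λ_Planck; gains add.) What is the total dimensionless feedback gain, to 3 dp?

0.064

Convert to gains: g_cld = -0.249/2.3 = -0.1083; g_alb = 0.396/2.3 = 0.1722.
Total gain g = 0.0639.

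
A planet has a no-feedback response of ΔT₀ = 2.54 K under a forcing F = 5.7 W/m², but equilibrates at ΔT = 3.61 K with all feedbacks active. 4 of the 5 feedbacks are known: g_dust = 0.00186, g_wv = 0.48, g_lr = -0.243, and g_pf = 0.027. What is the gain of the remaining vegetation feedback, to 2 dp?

Amplification A = ΔT/ΔT₀ = 3.61/2.54 = 1.421.
Total gain g = 1 − 1/A = 1 − 1/1.421 = 0.2963.
Known gains sum to 0.00186 + 0.48 − 0.243 + 0.027 = 0.26586.
g_veg = 0.2963 − 0.26586 = 0.03.

0.03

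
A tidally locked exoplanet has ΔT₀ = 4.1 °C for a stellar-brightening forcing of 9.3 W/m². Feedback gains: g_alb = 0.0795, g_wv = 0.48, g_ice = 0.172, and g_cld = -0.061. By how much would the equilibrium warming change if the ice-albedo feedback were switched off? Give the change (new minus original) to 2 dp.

-4.27 °C

Original: g = 0.6705, ΔT = 4.1/(1−0.6705) = 12.4431 °C.
Without ice-albedo: g' = 0.4985, ΔT' = 4.1/(1−0.4985) = 8.1755 °C.
Change = 8.1755 − 12.4431 = -4.27 °C.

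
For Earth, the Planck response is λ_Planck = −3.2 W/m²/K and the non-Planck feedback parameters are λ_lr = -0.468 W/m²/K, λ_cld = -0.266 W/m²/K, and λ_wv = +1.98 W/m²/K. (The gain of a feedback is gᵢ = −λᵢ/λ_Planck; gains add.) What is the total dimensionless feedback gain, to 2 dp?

Convert to gains: g_lr = -0.468/3.2 = -0.1462; g_cld = -0.266/3.2 = -0.08313; g_wv = 1.98/3.2 = 0.6187.
Total gain g = 0.38937.

0.39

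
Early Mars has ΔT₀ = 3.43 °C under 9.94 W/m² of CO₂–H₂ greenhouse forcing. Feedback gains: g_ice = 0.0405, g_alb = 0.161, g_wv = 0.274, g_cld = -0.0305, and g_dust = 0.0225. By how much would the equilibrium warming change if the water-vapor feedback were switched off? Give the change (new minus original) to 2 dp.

-2.19 °C

Original: g = 0.4675, ΔT = 3.43/(1−0.4675) = 6.4413 °C.
Without water-vapor: g' = 0.1935, ΔT' = 3.43/(1−0.1935) = 4.2529 °C.
Change = 4.2529 − 6.4413 = -2.19 °C.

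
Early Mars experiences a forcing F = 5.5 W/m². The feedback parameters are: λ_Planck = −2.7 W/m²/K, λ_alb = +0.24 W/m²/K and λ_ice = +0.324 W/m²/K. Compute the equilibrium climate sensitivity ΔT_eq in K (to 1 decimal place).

Net feedback parameter λ = (−2.7) + (+0.24) + (+0.324) = -2.136 W/m²/K.
ΔT = −F/λ = −5.5/(-2.136) = 2.6 K.

2.6 K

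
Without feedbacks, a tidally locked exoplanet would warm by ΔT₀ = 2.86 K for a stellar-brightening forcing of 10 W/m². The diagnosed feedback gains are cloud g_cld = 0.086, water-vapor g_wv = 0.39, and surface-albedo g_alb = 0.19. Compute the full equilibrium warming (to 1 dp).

8.6 K

Total gain g = 0.086 + 0.39 + 0.19 = 0.666.
Amplification A = 1/(1 − 0.666) = 2.994.
ΔT = 2.86 × 2.994 = 8.6 K.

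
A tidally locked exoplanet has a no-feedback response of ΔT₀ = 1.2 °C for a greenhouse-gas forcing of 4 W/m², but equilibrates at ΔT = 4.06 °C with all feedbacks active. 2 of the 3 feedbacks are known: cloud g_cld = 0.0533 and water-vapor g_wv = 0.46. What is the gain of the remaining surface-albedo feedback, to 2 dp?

Amplification A = ΔT/ΔT₀ = 4.06/1.2 = 3.383.
Total gain g = 1 − 1/A = 1 − 1/3.383 = 0.7044.
Known gains sum to 0.0533 + 0.46 = 0.5133.
g_alb = 0.7044 − 0.5133 = 0.19.

0.19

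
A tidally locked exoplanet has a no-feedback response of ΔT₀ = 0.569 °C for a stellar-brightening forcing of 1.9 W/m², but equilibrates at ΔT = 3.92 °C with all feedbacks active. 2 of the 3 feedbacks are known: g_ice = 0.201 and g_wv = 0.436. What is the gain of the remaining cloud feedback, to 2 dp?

0.22

Amplification A = ΔT/ΔT₀ = 3.92/0.569 = 6.889.
Total gain g = 1 − 1/A = 1 − 1/6.889 = 0.8548.
Known gains sum to 0.201 + 0.436 = 0.637.
g_cld = 0.8548 − 0.637 = 0.22.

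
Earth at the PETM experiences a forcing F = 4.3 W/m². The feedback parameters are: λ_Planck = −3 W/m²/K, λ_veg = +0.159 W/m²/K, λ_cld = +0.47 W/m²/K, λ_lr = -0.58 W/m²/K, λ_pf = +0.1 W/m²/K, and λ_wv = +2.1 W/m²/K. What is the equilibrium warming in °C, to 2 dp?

Net feedback parameter λ = (−3) + (+0.159) + (+0.47) + (-0.58) + (+0.1) + (+2.1) = -0.751 W/m²/K.
ΔT = −F/λ = −4.3/(-0.751) = 5.73 °C.

5.73 °C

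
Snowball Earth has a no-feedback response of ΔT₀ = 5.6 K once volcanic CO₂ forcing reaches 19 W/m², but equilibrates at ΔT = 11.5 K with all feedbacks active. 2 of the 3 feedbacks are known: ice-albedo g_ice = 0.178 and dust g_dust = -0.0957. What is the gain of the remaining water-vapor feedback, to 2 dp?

0.43

Amplification A = ΔT/ΔT₀ = 11.5/5.6 = 2.054.
Total gain g = 1 − 1/A = 1 − 1/2.054 = 0.5131.
Known gains sum to 0.178 − 0.0957 = 0.0823.
g_wv = 0.5131 − 0.0823 = 0.43.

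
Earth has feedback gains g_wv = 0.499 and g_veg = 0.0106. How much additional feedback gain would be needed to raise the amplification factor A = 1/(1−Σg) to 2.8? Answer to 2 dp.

0.13

Current total gain = 0.5096.
Target gain for A = 2.8: g* = 1 − 1/2.8 = 0.6429.
Additional gain needed = 0.6429 − 0.5096 = 0.13.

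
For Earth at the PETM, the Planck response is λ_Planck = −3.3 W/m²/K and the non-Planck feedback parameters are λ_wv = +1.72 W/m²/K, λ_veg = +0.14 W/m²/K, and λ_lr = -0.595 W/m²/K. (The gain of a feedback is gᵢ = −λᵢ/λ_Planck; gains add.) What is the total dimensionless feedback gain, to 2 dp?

0.38

Convert to gains: g_wv = 1.72/3.3 = 0.5212; g_veg = 0.14/3.3 = 0.04242; g_lr = -0.595/3.3 = -0.1803.
Total gain g = 0.38332.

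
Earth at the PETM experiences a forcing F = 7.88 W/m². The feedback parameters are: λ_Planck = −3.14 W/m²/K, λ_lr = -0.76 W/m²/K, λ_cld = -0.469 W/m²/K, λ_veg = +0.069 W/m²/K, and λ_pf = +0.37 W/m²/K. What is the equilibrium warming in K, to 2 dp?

2.01 K

Net feedback parameter λ = (−3.14) + (-0.76) + (-0.469) + (+0.069) + (+0.37) = -3.93 W/m²/K.
ΔT = −F/λ = −7.88/(-3.93) = 2.01 K.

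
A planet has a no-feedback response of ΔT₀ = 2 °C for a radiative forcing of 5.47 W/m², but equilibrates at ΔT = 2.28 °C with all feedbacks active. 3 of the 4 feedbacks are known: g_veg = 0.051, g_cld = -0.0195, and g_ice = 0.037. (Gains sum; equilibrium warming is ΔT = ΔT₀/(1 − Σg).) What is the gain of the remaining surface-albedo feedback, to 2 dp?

0.05

Amplification A = ΔT/ΔT₀ = 2.28/2 = 1.14.
Total gain g = 1 − 1/A = 1 − 1/1.14 = 0.1228.
Known gains sum to 0.051 − 0.0195 + 0.037 = 0.0685.
g_alb = 0.1228 − 0.0685 = 0.05.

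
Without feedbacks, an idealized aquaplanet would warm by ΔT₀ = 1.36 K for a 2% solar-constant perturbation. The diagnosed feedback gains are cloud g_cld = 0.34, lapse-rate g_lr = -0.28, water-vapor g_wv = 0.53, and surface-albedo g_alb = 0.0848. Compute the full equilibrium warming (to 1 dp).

4.2 K

Total gain g = 0.34 − 0.28 + 0.53 + 0.0848 = 0.6748.
Amplification A = 1/(1 − 0.6748) = 3.075.
ΔT = 1.36 × 3.075 = 4.2 K.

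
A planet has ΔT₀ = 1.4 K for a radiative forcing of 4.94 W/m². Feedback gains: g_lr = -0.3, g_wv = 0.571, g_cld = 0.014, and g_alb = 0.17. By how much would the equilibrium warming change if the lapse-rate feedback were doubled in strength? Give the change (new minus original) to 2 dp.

-0.91 K

Original: g = 0.455, ΔT = 1.4/(1−0.455) = 2.5688 K.
With doubled lapse-rate: g' = 0.155, ΔT' = 1.4/(1−0.155) = 1.6568 K.
Change = 1.6568 − 2.5688 = -0.91 K.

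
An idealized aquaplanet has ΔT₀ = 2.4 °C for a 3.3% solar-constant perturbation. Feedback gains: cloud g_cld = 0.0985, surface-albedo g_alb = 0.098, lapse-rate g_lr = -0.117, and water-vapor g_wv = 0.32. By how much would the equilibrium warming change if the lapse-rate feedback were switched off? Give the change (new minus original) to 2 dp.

0.97 °C

Original: g = 0.3995, ΔT = 2.4/(1−0.3995) = 3.9967 °C.
Without lapse-rate: g' = 0.5165, ΔT' = 2.4/(1−0.5165) = 4.9638 °C.
Change = 4.9638 − 3.9967 = 0.97 °C.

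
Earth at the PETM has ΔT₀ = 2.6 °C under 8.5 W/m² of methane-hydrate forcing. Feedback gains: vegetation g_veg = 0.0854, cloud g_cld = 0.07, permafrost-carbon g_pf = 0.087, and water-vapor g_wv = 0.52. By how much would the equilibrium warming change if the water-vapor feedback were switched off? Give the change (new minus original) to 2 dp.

Original: g = 0.7624, ΔT = 2.6/(1−0.7624) = 10.9428 °C.
Without water-vapor: g' = 0.2424, ΔT' = 2.6/(1−0.2424) = 3.4319 °C.
Change = 3.4319 − 10.9428 = -7.51 °C.

-7.51 °C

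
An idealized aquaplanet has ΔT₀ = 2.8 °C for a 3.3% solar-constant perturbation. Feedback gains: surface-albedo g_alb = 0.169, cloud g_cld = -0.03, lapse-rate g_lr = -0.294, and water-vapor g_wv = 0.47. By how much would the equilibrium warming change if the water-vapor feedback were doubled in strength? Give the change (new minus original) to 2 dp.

Original: g = 0.315, ΔT = 2.8/(1−0.315) = 4.0876 °C.
With doubled water-vapor: g' = 0.785, ΔT' = 2.8/(1−0.785) = 13.0233 °C.
Change = 13.0233 − 4.0876 = 8.94 °C.

8.94 °C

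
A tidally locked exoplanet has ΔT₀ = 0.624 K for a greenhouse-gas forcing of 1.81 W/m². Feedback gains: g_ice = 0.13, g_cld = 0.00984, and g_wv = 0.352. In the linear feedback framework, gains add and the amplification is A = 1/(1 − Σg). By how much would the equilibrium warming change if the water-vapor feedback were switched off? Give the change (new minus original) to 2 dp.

-0.50 K

Original: g = 0.49184, ΔT = 0.624/(1−0.49184) = 1.2280 K.
Without water-vapor: g' = 0.13984, ΔT' = 0.624/(1−0.13984) = 0.7254 K.
Change = 0.7254 − 1.2280 = -0.50 K.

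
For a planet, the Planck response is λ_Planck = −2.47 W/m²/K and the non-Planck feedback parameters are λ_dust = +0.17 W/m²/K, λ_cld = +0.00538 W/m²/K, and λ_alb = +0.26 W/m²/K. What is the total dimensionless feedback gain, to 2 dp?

0.18

Convert to gains: g_dust = 0.17/2.47 = 0.06883; g_cld = 0.00538/2.47 = 0.002178; g_alb = 0.26/2.47 = 0.1053.
Total gain g = 0.176308.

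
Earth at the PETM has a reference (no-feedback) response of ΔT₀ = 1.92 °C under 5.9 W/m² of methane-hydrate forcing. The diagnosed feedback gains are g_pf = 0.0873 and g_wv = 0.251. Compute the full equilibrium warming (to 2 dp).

Total gain g = 0.0873 + 0.251 = 0.3383.
Amplification A = 1/(1 − 0.3383) = 1.511.
ΔT = 1.92 × 1.511 = 2.90 °C.

2.90 °C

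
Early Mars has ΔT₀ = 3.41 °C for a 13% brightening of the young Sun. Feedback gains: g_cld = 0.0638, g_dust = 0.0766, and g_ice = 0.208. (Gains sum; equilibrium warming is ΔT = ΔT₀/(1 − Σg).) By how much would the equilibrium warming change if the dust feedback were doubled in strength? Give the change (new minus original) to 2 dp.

Original: g = 0.3484, ΔT = 3.41/(1−0.3484) = 5.2333 °C.
With doubled dust: g' = 0.425, ΔT' = 3.41/(1−0.425) = 5.9304 °C.
Change = 5.9304 − 5.2333 = 0.70 °C.

0.70 °C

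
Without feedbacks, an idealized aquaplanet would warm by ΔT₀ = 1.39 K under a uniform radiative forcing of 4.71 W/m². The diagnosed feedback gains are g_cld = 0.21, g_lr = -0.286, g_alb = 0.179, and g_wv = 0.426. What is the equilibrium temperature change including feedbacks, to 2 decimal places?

Total gain g = 0.21 − 0.286 + 0.179 + 0.426 = 0.529.
Amplification A = 1/(1 − 0.529) = 2.123.
ΔT = 1.39 × 2.123 = 2.95 K.

2.95 K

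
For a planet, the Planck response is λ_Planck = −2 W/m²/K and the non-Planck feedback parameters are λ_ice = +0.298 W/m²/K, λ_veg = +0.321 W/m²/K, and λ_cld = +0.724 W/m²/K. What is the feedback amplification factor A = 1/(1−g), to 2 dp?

3.04

Convert to gains: g_ice = 0.298/2 = 0.149; g_veg = 0.321/2 = 0.1605; g_cld = 0.724/2 = 0.362.
Total gain g = 0.6715.
A = 1/(1 − 0.6715) = 3.04.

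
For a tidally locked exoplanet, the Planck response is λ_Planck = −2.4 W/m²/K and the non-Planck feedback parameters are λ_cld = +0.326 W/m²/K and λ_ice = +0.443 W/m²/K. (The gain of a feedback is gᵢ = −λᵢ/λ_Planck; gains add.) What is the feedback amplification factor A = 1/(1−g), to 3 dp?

1.471

Convert to gains: g_cld = 0.326/2.4 = 0.1358; g_ice = 0.443/2.4 = 0.1846.
Total gain g = 0.3204.
A = 1/(1 − 0.3204) = 1.471.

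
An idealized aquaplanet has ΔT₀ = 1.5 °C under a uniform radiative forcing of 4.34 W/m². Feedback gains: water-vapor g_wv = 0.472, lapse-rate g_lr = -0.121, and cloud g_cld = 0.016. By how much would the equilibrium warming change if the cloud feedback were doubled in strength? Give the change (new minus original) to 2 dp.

Original: g = 0.367, ΔT = 1.5/(1−0.367) = 2.3697 °C.
With doubled cloud: g' = 0.383, ΔT' = 1.5/(1−0.383) = 2.4311 °C.
Change = 2.4311 − 2.3697 = 0.06 °C.

0.06 °C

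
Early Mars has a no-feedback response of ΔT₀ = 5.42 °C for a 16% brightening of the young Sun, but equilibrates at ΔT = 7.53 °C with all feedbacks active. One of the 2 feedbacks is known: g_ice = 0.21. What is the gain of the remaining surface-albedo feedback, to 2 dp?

Amplification A = ΔT/ΔT₀ = 7.53/5.42 = 1.389.
Total gain g = 1 − 1/A = 1 − 1/1.389 = 0.2801.
The known gain is 0.21.
g_alb = 0.2801 − 0.21 = 0.07.

0.07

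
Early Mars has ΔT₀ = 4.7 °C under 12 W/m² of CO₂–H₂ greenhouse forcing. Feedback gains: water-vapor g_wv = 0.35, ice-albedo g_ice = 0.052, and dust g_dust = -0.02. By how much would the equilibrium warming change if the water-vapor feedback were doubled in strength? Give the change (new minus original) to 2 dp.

Original: g = 0.382, ΔT = 4.7/(1−0.382) = 7.6052 °C.
With doubled water-vapor: g' = 0.732, ΔT' = 4.7/(1−0.732) = 17.5373 °C.
Change = 17.5373 − 7.6052 = 9.93 °C.

9.93 °C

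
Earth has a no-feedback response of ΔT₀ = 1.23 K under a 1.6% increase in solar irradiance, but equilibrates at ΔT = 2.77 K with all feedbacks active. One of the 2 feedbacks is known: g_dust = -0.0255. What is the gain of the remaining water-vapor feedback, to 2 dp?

0.58

Amplification A = ΔT/ΔT₀ = 2.77/1.23 = 2.252.
Total gain g = 1 − 1/A = 1 − 1/2.252 = 0.556.
The known gain is -0.0255.
g_wv = 0.556 + 0.0255 = 0.58.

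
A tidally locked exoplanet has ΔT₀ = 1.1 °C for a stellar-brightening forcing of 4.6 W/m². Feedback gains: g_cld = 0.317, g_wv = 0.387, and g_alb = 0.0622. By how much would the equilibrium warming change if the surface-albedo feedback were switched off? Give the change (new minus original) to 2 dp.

-0.99 °C

Original: g = 0.7662, ΔT = 1.1/(1−0.7662) = 4.7049 °C.
Without surface-albedo: g' = 0.704, ΔT' = 1.1/(1−0.704) = 3.7162 °C.
Change = 3.7162 − 4.7049 = -0.99 °C.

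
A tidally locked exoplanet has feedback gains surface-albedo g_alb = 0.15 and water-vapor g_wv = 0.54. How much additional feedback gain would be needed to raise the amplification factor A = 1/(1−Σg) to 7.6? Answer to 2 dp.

Current total gain = 0.69.
Target gain for A = 7.6: g* = 1 − 1/7.6 = 0.8684.
Additional gain needed = 0.8684 − 0.69 = 0.18.

0.18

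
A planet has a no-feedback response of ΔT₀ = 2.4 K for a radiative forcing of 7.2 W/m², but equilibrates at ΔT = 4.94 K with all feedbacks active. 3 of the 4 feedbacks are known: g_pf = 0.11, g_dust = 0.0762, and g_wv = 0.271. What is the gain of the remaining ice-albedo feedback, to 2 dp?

Amplification A = ΔT/ΔT₀ = 4.94/2.4 = 2.058.
Total gain g = 1 − 1/A = 1 − 1/2.058 = 0.5141.
Known gains sum to 0.11 + 0.0762 + 0.271 = 0.4572.
g_ice = 0.5141 − 0.4572 = 0.06.

0.06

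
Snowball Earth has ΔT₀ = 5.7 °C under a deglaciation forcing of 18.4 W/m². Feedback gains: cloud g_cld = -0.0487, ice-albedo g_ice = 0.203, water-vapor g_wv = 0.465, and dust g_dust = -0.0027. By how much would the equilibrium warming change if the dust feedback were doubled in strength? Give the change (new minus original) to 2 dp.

Original: g = 0.6166, ΔT = 5.7/(1−0.6166) = 14.8670 °C.
With doubled dust: g' = 0.6139, ΔT' = 5.7/(1−0.6139) = 14.7630 °C.
Change = 14.7630 − 14.8670 = -0.10 °C.

-0.10 °C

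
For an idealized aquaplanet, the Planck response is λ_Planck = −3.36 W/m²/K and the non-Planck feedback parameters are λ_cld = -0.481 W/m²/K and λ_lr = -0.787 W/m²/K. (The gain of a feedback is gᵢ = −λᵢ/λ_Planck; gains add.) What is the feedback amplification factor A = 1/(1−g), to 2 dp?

0.73

Convert to gains: g_cld = -0.481/3.36 = -0.1432; g_lr = -0.787/3.36 = -0.2342.
Total gain g = -0.3774.
A = 1/(1 + 0.3774) = 0.73.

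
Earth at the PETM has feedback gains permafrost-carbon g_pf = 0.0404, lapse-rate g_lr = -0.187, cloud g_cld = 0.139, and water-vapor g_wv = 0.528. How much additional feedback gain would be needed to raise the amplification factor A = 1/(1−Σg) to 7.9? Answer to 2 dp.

0.35

Current total gain = 0.5204.
Target gain for A = 7.9: g* = 1 − 1/7.9 = 0.8734.
Additional gain needed = 0.8734 − 0.5204 = 0.35.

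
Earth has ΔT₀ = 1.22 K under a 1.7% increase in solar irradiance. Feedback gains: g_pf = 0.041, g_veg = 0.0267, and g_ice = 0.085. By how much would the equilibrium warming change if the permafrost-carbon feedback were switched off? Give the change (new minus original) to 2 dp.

-0.07 K

Original: g = 0.1527, ΔT = 1.22/(1−0.1527) = 1.4399 K.
Without permafrost-carbon: g' = 0.1117, ΔT' = 1.22/(1−0.1117) = 1.3734 K.
Change = 1.3734 − 1.4399 = -0.07 K.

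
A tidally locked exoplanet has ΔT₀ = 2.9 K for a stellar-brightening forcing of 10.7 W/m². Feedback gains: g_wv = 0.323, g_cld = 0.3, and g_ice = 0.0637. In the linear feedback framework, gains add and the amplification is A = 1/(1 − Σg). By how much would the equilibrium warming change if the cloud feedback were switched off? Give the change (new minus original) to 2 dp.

Original: g = 0.6867, ΔT = 2.9/(1−0.6867) = 9.2563 K.
Without cloud: g' = 0.3867, ΔT' = 2.9/(1−0.3867) = 4.7285 K.
Change = 4.7285 − 9.2563 = -4.53 K.

-4.53 K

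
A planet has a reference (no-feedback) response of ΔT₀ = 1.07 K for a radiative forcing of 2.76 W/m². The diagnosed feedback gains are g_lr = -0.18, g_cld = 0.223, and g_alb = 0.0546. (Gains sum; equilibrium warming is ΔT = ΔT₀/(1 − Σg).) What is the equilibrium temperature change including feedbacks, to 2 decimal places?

1.19 K

Total gain g = -0.18 + 0.223 + 0.0546 = 0.0976.
Amplification A = 1/(1 − 0.0976) = 1.108.
ΔT = 1.07 × 1.108 = 1.19 K.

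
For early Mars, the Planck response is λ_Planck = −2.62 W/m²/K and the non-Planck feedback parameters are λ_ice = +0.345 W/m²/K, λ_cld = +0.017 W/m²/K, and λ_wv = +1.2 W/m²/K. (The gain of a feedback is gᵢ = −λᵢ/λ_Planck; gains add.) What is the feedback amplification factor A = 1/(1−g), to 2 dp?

Convert to gains: g_ice = 0.345/2.62 = 0.1317; g_cld = 0.017/2.62 = 0.006489; g_wv = 1.2/2.62 = 0.458.
Total gain g = 0.596189.
A = 1/(1 − 0.596189) = 2.48.

2.48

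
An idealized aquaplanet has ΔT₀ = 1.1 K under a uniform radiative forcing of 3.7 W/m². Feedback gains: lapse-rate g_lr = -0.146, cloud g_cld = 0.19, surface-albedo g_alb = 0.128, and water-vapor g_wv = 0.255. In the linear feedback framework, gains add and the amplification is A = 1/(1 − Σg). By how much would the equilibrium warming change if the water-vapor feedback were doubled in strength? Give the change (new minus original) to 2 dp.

1.54 K

Original: g = 0.427, ΔT = 1.1/(1−0.427) = 1.9197 K.
With doubled water-vapor: g' = 0.682, ΔT' = 1.1/(1−0.682) = 3.4591 K.
Change = 3.4591 − 1.9197 = 1.54 K.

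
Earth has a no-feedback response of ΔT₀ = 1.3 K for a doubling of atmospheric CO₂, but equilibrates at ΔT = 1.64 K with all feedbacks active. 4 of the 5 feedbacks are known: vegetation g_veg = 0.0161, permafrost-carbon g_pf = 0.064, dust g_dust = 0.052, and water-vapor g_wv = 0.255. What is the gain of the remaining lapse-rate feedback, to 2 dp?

-0.18

Amplification A = ΔT/ΔT₀ = 1.64/1.3 = 1.262.
Total gain g = 1 − 1/A = 1 − 1/1.262 = 0.2076.
Known gains sum to 0.0161 + 0.064 + 0.052 + 0.255 = 0.3871.
g_lr = 0.2076 − 0.3871 = -0.18.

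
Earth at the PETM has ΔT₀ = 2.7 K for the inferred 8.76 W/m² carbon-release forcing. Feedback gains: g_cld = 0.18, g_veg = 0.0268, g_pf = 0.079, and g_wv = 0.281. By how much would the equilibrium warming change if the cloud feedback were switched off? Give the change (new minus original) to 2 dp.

Original: g = 0.5668, ΔT = 2.7/(1−0.5668) = 6.2327 K.
Without cloud: g' = 0.3868, ΔT' = 2.7/(1−0.3868) = 4.4031 K.
Change = 4.4031 − 6.2327 = -1.83 K.

-1.83 K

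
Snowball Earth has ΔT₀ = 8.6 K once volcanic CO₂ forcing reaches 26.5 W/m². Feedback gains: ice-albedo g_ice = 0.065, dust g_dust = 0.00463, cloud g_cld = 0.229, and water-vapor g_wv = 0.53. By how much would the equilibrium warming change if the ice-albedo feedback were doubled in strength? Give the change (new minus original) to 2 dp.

30.67 K

Original: g = 0.82863, ΔT = 8.6/(1−0.82863) = 50.1838 K.
With doubled ice-albedo: g' = 0.89363, ΔT' = 8.6/(1−0.89363) = 80.8499 K.
Change = 80.8499 − 50.1838 = 30.67 K.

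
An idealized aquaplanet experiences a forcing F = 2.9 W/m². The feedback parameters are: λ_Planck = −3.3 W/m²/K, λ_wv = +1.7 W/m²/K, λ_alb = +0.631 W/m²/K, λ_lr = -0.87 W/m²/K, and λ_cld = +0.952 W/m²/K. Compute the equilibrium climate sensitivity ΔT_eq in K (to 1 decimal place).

Net feedback parameter λ = (−3.3) + (+1.7) + (+0.631) + (-0.87) + (+0.952) = -0.887 W/m²/K.
ΔT = −F/λ = −2.9/(-0.887) = 3.3 K.

3.3 K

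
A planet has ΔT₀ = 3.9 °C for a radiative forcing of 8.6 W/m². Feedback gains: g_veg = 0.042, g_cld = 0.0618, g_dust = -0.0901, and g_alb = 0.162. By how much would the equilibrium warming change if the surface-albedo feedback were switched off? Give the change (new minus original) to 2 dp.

Original: g = 0.1757, ΔT = 3.9/(1−0.1757) = 4.7313 °C.
Without surface-albedo: g' = 0.0137, ΔT' = 3.9/(1−0.0137) = 3.9542 °C.
Change = 3.9542 − 4.7313 = -0.78 °C.

-0.78 °C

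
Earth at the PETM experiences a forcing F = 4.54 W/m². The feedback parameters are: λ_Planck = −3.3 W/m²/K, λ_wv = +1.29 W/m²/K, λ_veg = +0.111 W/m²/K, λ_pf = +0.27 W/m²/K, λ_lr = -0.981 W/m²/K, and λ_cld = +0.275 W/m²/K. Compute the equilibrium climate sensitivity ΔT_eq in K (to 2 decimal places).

Net feedback parameter λ = (−3.3) + (+1.29) + (+0.111) + (+0.27) + (-0.981) + (+0.275) = -2.335 W/m²/K.
ΔT = −F/λ = −4.54/(-2.335) = 1.94 K.

1.94 K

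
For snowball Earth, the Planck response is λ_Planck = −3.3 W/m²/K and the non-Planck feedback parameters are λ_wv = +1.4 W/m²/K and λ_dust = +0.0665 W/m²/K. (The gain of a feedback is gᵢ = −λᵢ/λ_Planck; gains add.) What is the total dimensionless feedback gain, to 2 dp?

0.44

Convert to gains: g_wv = 1.4/3.3 = 0.4242; g_dust = 0.0665/3.3 = 0.02015.
Total gain g = 0.44435.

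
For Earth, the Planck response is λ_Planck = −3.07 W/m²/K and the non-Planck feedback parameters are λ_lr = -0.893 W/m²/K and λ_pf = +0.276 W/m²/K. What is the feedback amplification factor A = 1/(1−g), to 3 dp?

0.833

Convert to gains: g_lr = -0.893/3.07 = -0.2909; g_pf = 0.276/3.07 = 0.0899.
Total gain g = -0.201.
A = 1/(1 + 0.201) = 0.833.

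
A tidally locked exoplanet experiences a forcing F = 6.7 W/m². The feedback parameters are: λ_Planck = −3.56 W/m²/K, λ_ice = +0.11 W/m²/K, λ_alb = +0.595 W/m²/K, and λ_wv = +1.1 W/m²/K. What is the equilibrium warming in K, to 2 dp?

3.82 K

Net feedback parameter λ = (−3.56) + (+0.11) + (+0.595) + (+1.1) = -1.755 W/m²/K.
ΔT = −F/λ = −6.7/(-1.755) = 3.82 K.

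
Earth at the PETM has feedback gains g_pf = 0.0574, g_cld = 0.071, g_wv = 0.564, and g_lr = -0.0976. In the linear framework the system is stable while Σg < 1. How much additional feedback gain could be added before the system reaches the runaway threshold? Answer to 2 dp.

Current total gain = 0.0574 + 0.071 + 0.564 − 0.0976 = 0.5948.
Margin to runaway = 1 − 0.5948 = 0.41.

0.41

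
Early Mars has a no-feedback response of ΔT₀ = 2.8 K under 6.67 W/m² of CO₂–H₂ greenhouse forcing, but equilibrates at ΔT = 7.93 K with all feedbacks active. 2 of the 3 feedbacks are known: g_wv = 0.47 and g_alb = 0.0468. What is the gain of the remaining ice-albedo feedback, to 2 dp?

Amplification A = ΔT/ΔT₀ = 7.93/2.8 = 2.832.
Total gain g = 1 − 1/A = 1 − 1/2.832 = 0.6469.
Known gains sum to 0.47 + 0.0468 = 0.5168.
g_ice = 0.6469 − 0.5168 = 0.13.

0.13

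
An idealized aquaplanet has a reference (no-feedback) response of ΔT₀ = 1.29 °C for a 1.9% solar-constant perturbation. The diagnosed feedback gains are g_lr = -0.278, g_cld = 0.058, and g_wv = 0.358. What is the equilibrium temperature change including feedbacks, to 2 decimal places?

Total gain g = -0.278 + 0.058 + 0.358 = 0.138.
Amplification A = 1/(1 − 0.138) = 1.16.
ΔT = 1.29 × 1.16 = 1.50 °C.

1.50 °C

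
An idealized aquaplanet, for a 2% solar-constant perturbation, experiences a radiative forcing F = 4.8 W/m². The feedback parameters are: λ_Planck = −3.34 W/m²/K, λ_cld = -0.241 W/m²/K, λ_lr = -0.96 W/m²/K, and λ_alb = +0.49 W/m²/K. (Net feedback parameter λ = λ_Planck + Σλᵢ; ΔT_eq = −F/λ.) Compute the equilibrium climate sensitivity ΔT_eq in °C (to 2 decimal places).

1.18 °C

Net feedback parameter λ = (−3.34) + (-0.241) + (-0.96) + (+0.49) = -4.051 W/m²/K.
ΔT = −F/λ = −4.8/(-4.051) = 1.18 °C.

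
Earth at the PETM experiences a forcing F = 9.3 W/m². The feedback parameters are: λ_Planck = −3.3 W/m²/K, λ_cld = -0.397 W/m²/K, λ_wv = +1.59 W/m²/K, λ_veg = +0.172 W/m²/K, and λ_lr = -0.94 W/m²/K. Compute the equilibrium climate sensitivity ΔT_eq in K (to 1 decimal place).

Net feedback parameter λ = (−3.3) + (-0.397) + (+1.59) + (+0.172) + (-0.94) = -2.875 W/m²/K.
ΔT = −F/λ = −9.3/(-2.875) = 3.2 K.

3.2 K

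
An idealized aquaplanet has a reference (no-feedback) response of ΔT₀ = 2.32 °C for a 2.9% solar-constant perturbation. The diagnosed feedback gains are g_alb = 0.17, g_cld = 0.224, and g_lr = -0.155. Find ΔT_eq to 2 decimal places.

3.05 °C

Total gain g = 0.17 + 0.224 − 0.155 = 0.239.
Amplification A = 1/(1 − 0.239) = 1.314.
ΔT = 2.32 × 1.314 = 3.05 °C.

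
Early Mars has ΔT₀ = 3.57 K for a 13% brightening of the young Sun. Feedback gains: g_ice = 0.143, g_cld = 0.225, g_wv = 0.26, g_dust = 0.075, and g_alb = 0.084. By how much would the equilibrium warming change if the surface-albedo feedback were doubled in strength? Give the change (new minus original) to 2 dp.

Original: g = 0.787, ΔT = 3.57/(1−0.787) = 16.7606 K.
With doubled surface-albedo: g' = 0.871, ΔT' = 3.57/(1−0.871) = 27.6744 K.
Change = 27.6744 − 16.7606 = 10.91 K.

10.91 K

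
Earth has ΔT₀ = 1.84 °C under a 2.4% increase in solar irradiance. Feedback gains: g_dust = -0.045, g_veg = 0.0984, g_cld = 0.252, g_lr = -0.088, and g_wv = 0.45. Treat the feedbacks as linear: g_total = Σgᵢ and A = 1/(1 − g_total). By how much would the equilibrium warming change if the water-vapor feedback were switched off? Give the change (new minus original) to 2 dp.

Original: g = 0.6674, ΔT = 1.84/(1−0.6674) = 5.5322 °C.
Without water-vapor: g' = 0.2174, ΔT' = 1.84/(1−0.2174) = 2.3511 °C.
Change = 2.3511 − 5.5322 = -3.18 °C.

-3.18 °C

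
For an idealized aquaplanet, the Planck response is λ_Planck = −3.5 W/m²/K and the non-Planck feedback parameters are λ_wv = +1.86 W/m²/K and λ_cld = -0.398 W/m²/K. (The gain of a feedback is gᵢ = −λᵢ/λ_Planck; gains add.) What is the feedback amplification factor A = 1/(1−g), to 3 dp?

1.717

Convert to gains: g_wv = 1.86/3.5 = 0.5314; g_cld = -0.398/3.5 = -0.1137.
Total gain g = 0.4177.
A = 1/(1 − 0.4177) = 1.717.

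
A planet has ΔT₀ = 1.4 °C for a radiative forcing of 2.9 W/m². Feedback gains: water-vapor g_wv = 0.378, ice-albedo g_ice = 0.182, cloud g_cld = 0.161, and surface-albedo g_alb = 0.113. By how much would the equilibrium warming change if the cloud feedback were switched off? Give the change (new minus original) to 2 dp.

Original: g = 0.834, ΔT = 1.4/(1−0.834) = 8.4337 °C.
Without cloud: g' = 0.673, ΔT' = 1.4/(1−0.673) = 4.2813 °C.
Change = 4.2813 − 8.4337 = -4.15 °C.

-4.15 °C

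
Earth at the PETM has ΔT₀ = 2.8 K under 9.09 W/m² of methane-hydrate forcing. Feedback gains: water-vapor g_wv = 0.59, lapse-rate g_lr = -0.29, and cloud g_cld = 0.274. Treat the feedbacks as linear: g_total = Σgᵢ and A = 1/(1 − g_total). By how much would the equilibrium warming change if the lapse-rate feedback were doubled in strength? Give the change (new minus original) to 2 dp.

-2.66 K

Original: g = 0.574, ΔT = 2.8/(1−0.574) = 6.5728 K.
With doubled lapse-rate: g' = 0.284, ΔT' = 2.8/(1−0.284) = 3.9106 K.
Change = 3.9106 − 6.5728 = -2.66 K.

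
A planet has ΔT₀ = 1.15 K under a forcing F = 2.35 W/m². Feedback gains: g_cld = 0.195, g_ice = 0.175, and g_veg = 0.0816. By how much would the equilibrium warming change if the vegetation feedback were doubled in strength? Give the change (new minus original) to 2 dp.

0.37 K

Original: g = 0.4516, ΔT = 1.15/(1−0.4516) = 2.0970 K.
With doubled vegetation: g' = 0.5332, ΔT' = 1.15/(1−0.5332) = 2.4636 K.
Change = 2.4636 − 2.0970 = 0.37 K.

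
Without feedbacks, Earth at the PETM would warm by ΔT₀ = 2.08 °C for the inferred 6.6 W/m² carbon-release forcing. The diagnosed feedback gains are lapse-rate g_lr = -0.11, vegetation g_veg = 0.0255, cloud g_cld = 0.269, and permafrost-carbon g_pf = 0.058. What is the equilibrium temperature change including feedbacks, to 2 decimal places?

Total gain g = -0.11 + 0.0255 + 0.269 + 0.058 = 0.2425.
Amplification A = 1/(1 − 0.2425) = 1.32.
ΔT = 2.08 × 1.32 = 2.75 °C.

2.75 °C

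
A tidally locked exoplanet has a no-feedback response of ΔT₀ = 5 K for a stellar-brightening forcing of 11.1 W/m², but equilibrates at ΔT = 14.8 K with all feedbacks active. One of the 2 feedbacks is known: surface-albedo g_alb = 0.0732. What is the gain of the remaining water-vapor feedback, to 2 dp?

Amplification A = ΔT/ΔT₀ = 14.8/5 = 2.96.
Total gain g = 1 − 1/A = 1 − 1/2.96 = 0.6622.
The known gain is 0.0732.
g_wv = 0.6622 − 0.0732 = 0.59.

0.59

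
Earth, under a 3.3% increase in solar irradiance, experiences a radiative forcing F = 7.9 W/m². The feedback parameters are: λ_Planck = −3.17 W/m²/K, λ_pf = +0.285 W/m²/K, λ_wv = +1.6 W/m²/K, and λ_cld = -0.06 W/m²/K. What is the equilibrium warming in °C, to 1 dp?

5.9 °C

Net feedback parameter λ = (−3.17) + (+0.285) + (+1.6) + (-0.06) = -1.345 W/m²/K.
ΔT = −F/λ = −7.9/(-1.345) = 5.9 °C.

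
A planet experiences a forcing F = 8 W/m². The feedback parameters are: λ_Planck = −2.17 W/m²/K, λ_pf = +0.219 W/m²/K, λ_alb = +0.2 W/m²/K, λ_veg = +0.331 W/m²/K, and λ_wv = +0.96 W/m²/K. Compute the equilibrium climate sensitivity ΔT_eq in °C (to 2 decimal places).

Net feedback parameter λ = (−2.17) + (+0.219) + (+0.2) + (+0.331) + (+0.96) = -0.46 W/m²/K.
ΔT = −F/λ = −8/(-0.46) = 17.39 °C.

17.39 °C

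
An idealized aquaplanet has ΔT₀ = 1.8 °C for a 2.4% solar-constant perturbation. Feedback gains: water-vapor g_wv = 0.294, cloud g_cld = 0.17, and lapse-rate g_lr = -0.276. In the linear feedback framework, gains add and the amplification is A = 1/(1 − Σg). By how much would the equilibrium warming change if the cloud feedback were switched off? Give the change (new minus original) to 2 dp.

Original: g = 0.188, ΔT = 1.8/(1−0.188) = 2.2167 °C.
Without cloud: g' = 0.018, ΔT' = 1.8/(1−0.018) = 1.8330 °C.
Change = 1.8330 − 2.2167 = -0.38 °C.

-0.38 °C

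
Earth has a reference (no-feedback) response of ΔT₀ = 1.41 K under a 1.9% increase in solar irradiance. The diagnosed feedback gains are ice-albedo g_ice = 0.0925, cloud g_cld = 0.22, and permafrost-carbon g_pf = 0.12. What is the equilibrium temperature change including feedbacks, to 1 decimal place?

2.5 K

Total gain g = 0.0925 + 0.22 + 0.12 = 0.4325.
Amplification A = 1/(1 − 0.4325) = 1.762.
ΔT = 1.41 × 1.762 = 2.5 K.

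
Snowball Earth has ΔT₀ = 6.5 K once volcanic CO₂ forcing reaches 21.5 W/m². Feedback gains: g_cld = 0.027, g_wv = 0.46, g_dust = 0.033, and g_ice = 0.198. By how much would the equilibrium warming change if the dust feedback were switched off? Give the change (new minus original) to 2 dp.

-2.41 K

Original: g = 0.718, ΔT = 6.5/(1−0.718) = 23.0496 K.
Without dust: g' = 0.685, ΔT' = 6.5/(1−0.685) = 20.6349 K.
Change = 20.6349 − 23.0496 = -2.41 K.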